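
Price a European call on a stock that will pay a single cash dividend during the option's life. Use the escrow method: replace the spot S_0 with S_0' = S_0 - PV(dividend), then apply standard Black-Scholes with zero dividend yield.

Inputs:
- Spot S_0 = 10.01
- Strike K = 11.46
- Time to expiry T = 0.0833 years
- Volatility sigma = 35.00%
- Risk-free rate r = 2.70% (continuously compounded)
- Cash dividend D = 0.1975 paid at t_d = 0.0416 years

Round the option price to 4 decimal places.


Answer: Price = 0.0303

Derivation:
PV(D) = D * exp(-r * t_d) = 0.1975 * 0.99887743 = 0.19727829
S_0' = S_0 - PV(D) = 10.0100 - 0.19727829 = 9.81272171
d1 = (ln(S_0'/K) + (r + sigma^2/2)*T) / (sigma*sqrt(T)) = -1.46344817
d2 = d1 - sigma*sqrt(T) = -1.56446426
exp(-rT) = 0.99775343
N(d1) = 0.07167239; N(d2) = 0.05885429
C = S_0' * N(d1) - K * exp(-rT) * N(d2) = 9.81272171 * 0.07167239 - 11.4600 * 0.99775343 * 0.05885429 = 0.0303


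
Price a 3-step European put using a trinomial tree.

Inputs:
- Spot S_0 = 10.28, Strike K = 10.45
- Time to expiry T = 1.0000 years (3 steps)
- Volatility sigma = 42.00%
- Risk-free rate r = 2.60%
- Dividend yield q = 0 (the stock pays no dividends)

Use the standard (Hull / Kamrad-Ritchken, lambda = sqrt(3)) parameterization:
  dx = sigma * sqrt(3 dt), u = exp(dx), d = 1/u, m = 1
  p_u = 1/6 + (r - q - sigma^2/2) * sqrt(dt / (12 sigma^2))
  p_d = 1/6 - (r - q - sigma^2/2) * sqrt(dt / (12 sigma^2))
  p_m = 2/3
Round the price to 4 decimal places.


Answer: Price = V(0,0) = 1.5223

Derivation:
dt = T/N = 0.333333; dx = sigma*sqrt(3*dt) = 0.420000
u = exp(dx) = 1.521962; d = 1/u = 0.657047
p_u = 0.141984, p_m = 0.666667, p_d = 0.191349
Discount per step: exp(-r*dt) = 0.991371
Stock lattice S(k, j) with j the centered position index:
  k=0: S(0,+0) = 10.2800
  k=1: S(1,-1) = 6.7544; S(1,+0) = 10.2800; S(1,+1) = 15.6458
  k=2: S(2,-2) = 4.4380; S(2,-1) = 6.7544; S(2,+0) = 10.2800; S(2,+1) = 15.6458; S(2,+2) = 23.8123
  k=3: S(3,-3) = 2.9160; S(3,-2) = 4.4380; S(3,-1) = 6.7544; S(3,+0) = 10.2800; S(3,+1) = 15.6458; S(3,+2) = 23.8123; S(3,+3) = 36.2413
Terminal payoffs V(N, j) = max(K - S_T, 0):
  V(3,-3) = 7.534037; V(3,-2) = 6.012016; V(3,-1) = 3.695559; V(3,+0) = 0.170000; V(3,+1) = 0.000000; V(3,+2) = 0.000000; V(3,+3) = 0.000000
Backward induction: V(k, j) = exp(-r*dt) * [p_u * V(k+1, j+1) + p_m * V(k+1, j) + p_d * V(k+1, j-1)]
  V(2,-2) = exp(-r*dt) * [p_u*3.695559 + p_m*6.012016 + p_d*7.534037] = 5.922799
  V(2,-1) = exp(-r*dt) * [p_u*0.170000 + p_m*3.695559 + p_d*6.012016] = 3.606842
  V(2,+0) = exp(-r*dt) * [p_u*0.000000 + p_m*0.170000 + p_d*3.695559] = 0.813395
  V(2,+1) = exp(-r*dt) * [p_u*0.000000 + p_m*0.000000 + p_d*0.170000] = 0.032249
  V(2,+2) = exp(-r*dt) * [p_u*0.000000 + p_m*0.000000 + p_d*0.000000] = 0.000000
  V(1,-1) = exp(-r*dt) * [p_u*0.813395 + p_m*3.606842 + p_d*5.922799] = 3.621848
  V(1,+0) = exp(-r*dt) * [p_u*0.032249 + p_m*0.813395 + p_d*3.606842] = 1.226334
  V(1,+1) = exp(-r*dt) * [p_u*0.000000 + p_m*0.032249 + p_d*0.813395] = 0.175613
  V(0,+0) = exp(-r*dt) * [p_u*0.175613 + p_m*1.226334 + p_d*3.621848] = 1.522278


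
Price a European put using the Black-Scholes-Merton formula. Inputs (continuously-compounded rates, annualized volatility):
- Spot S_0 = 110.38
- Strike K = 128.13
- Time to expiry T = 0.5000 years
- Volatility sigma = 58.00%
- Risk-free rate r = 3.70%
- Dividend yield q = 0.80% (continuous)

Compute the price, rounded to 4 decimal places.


Answer: Price = 28.0767

Derivation:
d1 = (ln(S/K) + (r - q + 0.5*sigma^2) * T) / (sigma * sqrt(T)) = -0.12317414
d2 = d1 - sigma * sqrt(T) = -0.53329607
exp(-rT) = 0.98167007; exp(-qT) = 0.99600799
P = K * exp(-rT) * N(-d2) - S_0 * exp(-qT) * N(-d1)
N(-d1) = 0.54901540; N(-d2) = 0.70308568
P = 128.1300 * 0.98167007 * 0.70308568 - 110.3800 * 0.99600799 * 0.54901540 = 28.0767


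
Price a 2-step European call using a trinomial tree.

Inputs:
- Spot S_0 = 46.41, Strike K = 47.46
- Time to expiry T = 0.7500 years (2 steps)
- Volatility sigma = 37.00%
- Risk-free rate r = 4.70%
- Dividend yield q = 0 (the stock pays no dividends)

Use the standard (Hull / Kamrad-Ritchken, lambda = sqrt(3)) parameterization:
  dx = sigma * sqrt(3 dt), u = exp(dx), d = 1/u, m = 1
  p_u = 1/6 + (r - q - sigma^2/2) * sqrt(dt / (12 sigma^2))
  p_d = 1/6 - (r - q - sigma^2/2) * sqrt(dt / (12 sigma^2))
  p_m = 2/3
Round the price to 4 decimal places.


Answer: Price = V(0,0) = 5.5613

Derivation:
dt = T/N = 0.375000; dx = sigma*sqrt(3*dt) = 0.392444
u = exp(dx) = 1.480595; d = 1/u = 0.675404
p_u = 0.156418, p_m = 0.666667, p_d = 0.176915
Discount per step: exp(-r*dt) = 0.982529
Stock lattice S(k, j) with j the centered position index:
  k=0: S(0,+0) = 46.4100
  k=1: S(1,-1) = 31.3455; S(1,+0) = 46.4100; S(1,+1) = 68.7144
  k=2: S(2,-2) = 21.1709; S(2,-1) = 31.3455; S(2,+0) = 46.4100; S(2,+1) = 68.7144; S(2,+2) = 101.7383
Terminal payoffs V(N, j) = max(S_T - K, 0):
  V(2,-2) = 0.000000; V(2,-1) = 0.000000; V(2,+0) = 0.000000; V(2,+1) = 21.254430; V(2,+2) = 54.278264
Backward induction: V(k, j) = exp(-r*dt) * [p_u * V(k+1, j+1) + p_m * V(k+1, j) + p_d * V(k+1, j-1)]
  V(1,-1) = exp(-r*dt) * [p_u*0.000000 + p_m*0.000000 + p_d*0.000000] = 0.000000
  V(1,+0) = exp(-r*dt) * [p_u*21.254430 + p_m*0.000000 + p_d*0.000000] = 3.266501
  V(1,+1) = exp(-r*dt) * [p_u*54.278264 + p_m*21.254430 + p_d*0.000000] = 22.263860
  V(0,+0) = exp(-r*dt) * [p_u*22.263860 + p_m*3.266501 + p_d*0.000000] = 5.561259


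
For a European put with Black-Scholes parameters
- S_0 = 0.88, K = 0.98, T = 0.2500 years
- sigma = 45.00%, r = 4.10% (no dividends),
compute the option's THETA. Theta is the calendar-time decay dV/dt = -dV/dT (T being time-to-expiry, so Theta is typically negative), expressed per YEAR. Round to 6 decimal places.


d1 = -0.3203029520; d2 = -0.5453029520
phi(d1) = 0.3789937656; exp(-qT) = 1.0000000000; exp(-rT) = 0.9898023522
Theta = -S*exp(-qT)*phi(d1)*sigma/(2*sqrt(T)) + r*K*exp(-rT)*N(-d2) - q*S*exp(-qT)*N(-d1)
N(-d1) = 0.6256306572; N(-d2) = 0.7072274129; sqrt(T) = 0.5000000000
Term 1 = -0.8800 * 1.0000000000 * 0.3789937656 * 0.4500 / (2 * 0.5000000000) = -0.1500815312
Term 2 = 0.0410 * 0.9800 * 0.9898023522 * 0.7072274129 = 0.0281266170
Term 3 = 0 (no dividend yield, q = 0)
Theta = -0.1500815312 + (0.0281266170) + (0.0000000000) = -0.121955

Answer: Theta = -0.121955


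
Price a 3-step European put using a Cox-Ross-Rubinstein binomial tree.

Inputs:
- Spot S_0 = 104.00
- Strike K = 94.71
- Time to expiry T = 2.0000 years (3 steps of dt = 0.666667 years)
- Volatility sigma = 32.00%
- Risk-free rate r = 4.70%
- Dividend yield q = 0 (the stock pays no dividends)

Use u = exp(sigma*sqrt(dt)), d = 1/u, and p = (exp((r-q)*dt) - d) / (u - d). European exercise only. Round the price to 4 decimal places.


Answer: Price = V(0,0) = 10.5650

Derivation:
dt = T/N = 0.666667
u = exp(sigma*sqrt(dt)) = 1.298590; d = 1/u = 0.770066
p = (exp((r-q)*dt) - d) / (u - d) = 0.495273
Discount per step: exp(-r*dt) = 0.969152
Stock lattice S(k, i) with i counting down-moves:
  k=0: S(0,0) = 104.0000
  k=1: S(1,0) = 135.0533; S(1,1) = 80.0869
  k=2: S(2,0) = 175.3789; S(2,1) = 104.0000; S(2,2) = 61.6722
  k=3: S(3,0) = 227.7452; S(3,1) = 135.0533; S(3,2) = 80.0869; S(3,3) = 47.4917
Terminal payoffs V(N, i) = max(K - S_T, 0):
  V(3,0) = 0.000000; V(3,1) = 0.000000; V(3,2) = 14.623124; V(3,3) = 47.218337
Backward induction: V(k, i) = exp(-r*dt) * [p * V(k+1, i) + (1-p) * V(k+1, i+1)].
  V(2,0) = exp(-r*dt) * [p*0.000000 + (1-p)*0.000000] = 0.000000
  V(2,1) = exp(-r*dt) * [p*0.000000 + (1-p)*14.623124] = 7.153016
  V(2,2) = exp(-r*dt) * [p*14.623124 + (1-p)*47.218337] = 30.116241
  V(1,0) = exp(-r*dt) * [p*0.000000 + (1-p)*7.153016] = 3.498954
  V(1,1) = exp(-r*dt) * [p*7.153016 + (1-p)*30.116241] = 18.165005
  V(0,0) = exp(-r*dt) * [p*3.498954 + (1-p)*18.165005] = 10.565034


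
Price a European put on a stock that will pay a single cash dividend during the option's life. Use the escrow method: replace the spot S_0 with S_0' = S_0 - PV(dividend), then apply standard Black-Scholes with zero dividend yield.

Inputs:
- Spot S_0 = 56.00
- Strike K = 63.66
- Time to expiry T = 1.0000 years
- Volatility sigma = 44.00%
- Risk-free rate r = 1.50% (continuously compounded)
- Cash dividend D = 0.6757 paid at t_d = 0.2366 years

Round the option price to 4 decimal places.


Answer: Price = 14.3764

Derivation:
PV(D) = D * exp(-r * t_d) = 0.6757 * 0.99645729 = 0.67330619
S_0' = S_0 - PV(D) = 56.0000 - 0.67330619 = 55.32669381
d1 = (ln(S_0'/K) + (r + sigma^2/2)*T) / (sigma*sqrt(T)) = -0.06477482
d2 = d1 - sigma*sqrt(T) = -0.50477482
exp(-rT) = 0.98511194
N(-d1) = 0.52582335; N(-d2) = 0.69314150
P = K * exp(-rT) * N(-d2) - S_0' * N(-d1) = 63.6600 * 0.98511194 * 0.69314150 - 55.32669381 * 0.52582335 = 14.3764


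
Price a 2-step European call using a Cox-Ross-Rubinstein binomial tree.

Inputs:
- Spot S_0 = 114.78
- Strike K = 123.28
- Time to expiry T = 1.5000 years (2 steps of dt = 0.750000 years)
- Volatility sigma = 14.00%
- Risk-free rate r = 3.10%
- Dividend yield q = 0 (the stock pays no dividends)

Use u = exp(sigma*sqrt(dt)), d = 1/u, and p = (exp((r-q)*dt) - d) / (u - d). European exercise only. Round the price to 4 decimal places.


dt = T/N = 0.750000
u = exp(sigma*sqrt(dt)) = 1.128900; d = 1/u = 0.885818
p = (exp((r-q)*dt) - d) / (u - d) = 0.566494
Discount per step: exp(-r*dt) = 0.977018
Stock lattice S(k, i) with i counting down-moves:
  k=0: S(0,0) = 114.7800
  k=1: S(1,0) = 129.5751; S(1,1) = 101.6742
  k=2: S(2,0) = 146.2773; S(2,1) = 114.7800; S(2,2) = 90.0649
Terminal payoffs V(N, i) = max(S_T - K, 0):
  V(2,0) = 22.997334; V(2,1) = 0.000000; V(2,2) = 0.000000
Backward induction: V(k, i) = exp(-r*dt) * [p * V(k+1, i) + (1-p) * V(k+1, i+1)].
  V(1,0) = exp(-r*dt) * [p*22.997334 + (1-p)*0.000000] = 12.728440
  V(1,1) = exp(-r*dt) * [p*0.000000 + (1-p)*0.000000] = 0.000000
  V(0,0) = exp(-r*dt) * [p*12.728440 + (1-p)*0.000000] = 7.044868

Answer: Price = V(0,0) = 7.0449


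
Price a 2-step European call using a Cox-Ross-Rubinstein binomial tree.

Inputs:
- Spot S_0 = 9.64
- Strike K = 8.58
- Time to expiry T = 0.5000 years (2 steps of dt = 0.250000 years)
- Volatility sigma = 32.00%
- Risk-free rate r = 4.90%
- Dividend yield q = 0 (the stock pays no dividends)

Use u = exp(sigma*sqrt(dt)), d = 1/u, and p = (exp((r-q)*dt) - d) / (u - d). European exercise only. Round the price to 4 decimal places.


dt = T/N = 0.250000
u = exp(sigma*sqrt(dt)) = 1.173511; d = 1/u = 0.852144
p = (exp((r-q)*dt) - d) / (u - d) = 0.498438
Discount per step: exp(-r*dt) = 0.987825
Stock lattice S(k, i) with i counting down-moves:
  k=0: S(0,0) = 9.6400
  k=1: S(1,0) = 11.3126; S(1,1) = 8.2147
  k=2: S(2,0) = 13.2755; S(2,1) = 9.6400; S(2,2) = 7.0001
Terminal payoffs V(N, i) = max(S_T - K, 0):
  V(2,0) = 4.695512; V(2,1) = 1.060000; V(2,2) = 0.000000
Backward induction: V(k, i) = exp(-r*dt) * [p * V(k+1, i) + (1-p) * V(k+1, i+1)].
  V(1,0) = exp(-r*dt) * [p*4.695512 + (1-p)*1.060000] = 2.837109
  V(1,1) = exp(-r*dt) * [p*1.060000 + (1-p)*0.000000] = 0.521911
  V(0,0) = exp(-r*dt) * [p*2.837109 + (1-p)*0.521911] = 1.655489

Answer: Price = V(0,0) = 1.6555


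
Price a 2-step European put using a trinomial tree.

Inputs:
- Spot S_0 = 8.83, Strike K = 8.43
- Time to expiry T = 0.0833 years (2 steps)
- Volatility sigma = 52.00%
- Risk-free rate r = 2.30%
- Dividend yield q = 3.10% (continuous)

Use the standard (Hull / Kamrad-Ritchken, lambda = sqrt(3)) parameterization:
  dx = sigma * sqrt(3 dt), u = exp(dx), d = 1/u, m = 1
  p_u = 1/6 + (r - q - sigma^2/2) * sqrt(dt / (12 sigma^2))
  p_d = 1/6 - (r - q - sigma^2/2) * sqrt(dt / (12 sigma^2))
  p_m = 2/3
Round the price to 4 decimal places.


Answer: Price = V(0,0) = 0.3408

Derivation:
dt = T/N = 0.041650; dx = sigma*sqrt(3*dt) = 0.183811
u = exp(dx) = 1.201789; d = 1/u = 0.832093
p_u = 0.150443, p_m = 0.666667, p_d = 0.182891
Discount per step: exp(-r*dt) = 0.999043
Stock lattice S(k, j) with j the centered position index:
  k=0: S(0,+0) = 8.8300
  k=1: S(1,-1) = 7.3474; S(1,+0) = 8.8300; S(1,+1) = 10.6118
  k=2: S(2,-2) = 6.1137; S(2,-1) = 7.3474; S(2,+0) = 8.8300; S(2,+1) = 10.6118; S(2,+2) = 12.7531
Terminal payoffs V(N, j) = max(K - S_T, 0):
  V(2,-2) = 2.316295; V(2,-1) = 1.082618; V(2,+0) = 0.000000; V(2,+1) = 0.000000; V(2,+2) = 0.000000
Backward induction: V(k, j) = exp(-r*dt) * [p_u * V(k+1, j+1) + p_m * V(k+1, j) + p_d * V(k+1, j-1)]
  V(1,-1) = exp(-r*dt) * [p_u*0.000000 + p_m*1.082618 + p_d*2.316295] = 1.144277
  V(1,+0) = exp(-r*dt) * [p_u*0.000000 + p_m*0.000000 + p_d*1.082618] = 0.197811
  V(1,+1) = exp(-r*dt) * [p_u*0.000000 + p_m*0.000000 + p_d*0.000000] = 0.000000
  V(0,+0) = exp(-r*dt) * [p_u*0.000000 + p_m*0.197811 + p_d*1.144277] = 0.340825


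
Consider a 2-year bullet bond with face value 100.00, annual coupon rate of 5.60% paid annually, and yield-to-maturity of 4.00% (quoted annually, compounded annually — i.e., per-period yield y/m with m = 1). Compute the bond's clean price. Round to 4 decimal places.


Coupon per period c = face * coupon_rate / m = 5.600000
Periods per year m = 1; per-period yield y/m = 0.040000
Number of cashflows N = 2
Cashflows (t years, CF_t, discount factor 1/(1+y/m)^(m*t), PV):
  t = 1.0000: CF_t = 5.600000, DF = 0.961538, PV = 5.384615
  t = 2.0000: CF_t = 105.600000, DF = 0.924556, PV = 97.633136
Price P = sum_t PV_t = 103.017751

Answer: Price = 103.0178


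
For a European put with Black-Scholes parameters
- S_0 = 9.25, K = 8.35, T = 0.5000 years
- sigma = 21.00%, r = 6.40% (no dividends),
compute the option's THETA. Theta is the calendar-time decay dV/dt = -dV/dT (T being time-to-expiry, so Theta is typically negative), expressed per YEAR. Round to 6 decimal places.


Answer: Theta = -0.234191

Derivation:
d1 = 0.9790870719; d2 = 0.8305946479
phi(d1) = 0.2470302994; exp(-qT) = 1.0000000000; exp(-rT) = 0.9685065821
Theta = -S*exp(-qT)*phi(d1)*sigma/(2*sqrt(T)) + r*K*exp(-rT)*N(-d2) - q*S*exp(-qT)*N(-d1)
N(-d1) = 0.1637684794; N(-d2) = 0.2031013296; sqrt(T) = 0.7071067812
Term 1 = -9.2500 * 1.0000000000 * 0.2470302994 * 0.2100 / (2 * 0.7071067812) = -0.3393096837
Term 2 = 0.0640 * 8.3500 * 0.9685065821 * 0.2031013296 = 0.1051191384
Term 3 = 0 (no dividend yield, q = 0)
Theta = -0.3393096837 + (0.1051191384) + (0.0000000000) = -0.234191


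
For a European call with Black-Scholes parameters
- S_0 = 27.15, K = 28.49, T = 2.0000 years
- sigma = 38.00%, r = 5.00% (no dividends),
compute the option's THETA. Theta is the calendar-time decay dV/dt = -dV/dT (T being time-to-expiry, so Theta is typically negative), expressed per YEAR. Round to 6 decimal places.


Answer: Theta = -1.917668

Derivation:
d1 = 0.3651348653; d2 = -0.1722662884
phi(d1) = 0.3732151305; exp(-qT) = 1.0000000000; exp(-rT) = 0.9048374180
Theta = -S*exp(-qT)*phi(d1)*sigma/(2*sqrt(T)) - r*K*exp(-rT)*N(d2) + q*S*exp(-qT)*N(d1)
N(d1) = 0.6424946319; N(d2) = 0.4316140930; sqrt(T) = 1.4142135624
Term 1 = -27.1500 * 1.0000000000 * 0.3732151305 * 0.3800 / (2 * 1.4142135624) = -1.3613433656
Term 2 = -0.0500 * 28.4900 * 0.9048374180 * 0.4316140930 = -0.5563250583
Term 3 = 0 (no dividend yield, q = 0)
Theta = -1.3613433656 + (-0.5563250583) + (0.0000000000) = -1.917668


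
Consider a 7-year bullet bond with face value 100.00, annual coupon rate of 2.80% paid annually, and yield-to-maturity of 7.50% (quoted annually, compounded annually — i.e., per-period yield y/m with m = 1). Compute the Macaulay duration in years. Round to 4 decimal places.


Coupon per period c = face * coupon_rate / m = 2.800000
Periods per year m = 1; per-period yield y/m = 0.075000
Number of cashflows N = 7
Cashflows (t years, CF_t, discount factor 1/(1+y/m)^(m*t), PV):
  t = 1.0000: CF_t = 2.800000, DF = 0.930233, PV = 2.604651
  t = 2.0000: CF_t = 2.800000, DF = 0.865333, PV = 2.422931
  t = 3.0000: CF_t = 2.800000, DF = 0.804961, PV = 2.253890
  t = 4.0000: CF_t = 2.800000, DF = 0.748801, PV = 2.096641
  t = 5.0000: CF_t = 2.800000, DF = 0.696559, PV = 1.950364
  t = 6.0000: CF_t = 2.800000, DF = 0.647962, PV = 1.814292
  t = 7.0000: CF_t = 102.800000, DF = 0.602755, PV = 61.963204
Price P = sum_t PV_t = 75.105974
Macaulay numerator sum_t t * PV_t:
  t * PV_t at t = 1.0000: 2.604651
  t * PV_t at t = 2.0000: 4.845863
  t * PV_t at t = 3.0000: 6.761669
  t * PV_t at t = 4.0000: 8.386566
  t * PV_t at t = 5.0000: 9.751821
  t * PV_t at t = 6.0000: 10.885754
  t * PV_t at t = 7.0000: 433.742427
Macaulay duration D = (sum_t t * PV_t) / P = 476.978750 / 75.105974 = 6.350743

Answer: Macaulay duration = 6.3507 years


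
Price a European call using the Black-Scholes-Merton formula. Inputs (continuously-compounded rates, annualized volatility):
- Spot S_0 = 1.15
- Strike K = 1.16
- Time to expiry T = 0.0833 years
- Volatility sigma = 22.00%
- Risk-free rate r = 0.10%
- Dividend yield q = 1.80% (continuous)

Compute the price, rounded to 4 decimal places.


d1 = (ln(S/K) + (r - q + 0.5*sigma^2) * T) / (sigma * sqrt(T)) = -0.12691075
d2 = d1 - sigma * sqrt(T) = -0.19040657
exp(-rT) = 0.99991670; exp(-qT) = 0.99850172
C = S_0 * exp(-qT) * N(d1) - K * exp(-rT) * N(d2)
N(d1) = 0.44950552; N(d2) = 0.42449527
C = 1.1500 * 0.99850172 * 0.44950552 - 1.1600 * 0.99991670 * 0.42449527 = 0.0238

Answer: Price = 0.0238


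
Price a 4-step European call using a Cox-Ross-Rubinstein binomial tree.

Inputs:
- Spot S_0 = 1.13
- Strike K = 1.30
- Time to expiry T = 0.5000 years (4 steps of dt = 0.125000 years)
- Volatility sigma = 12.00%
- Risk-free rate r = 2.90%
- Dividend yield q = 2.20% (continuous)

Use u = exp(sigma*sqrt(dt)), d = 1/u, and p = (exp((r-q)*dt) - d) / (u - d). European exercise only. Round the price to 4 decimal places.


dt = T/N = 0.125000
u = exp(sigma*sqrt(dt)) = 1.043339; d = 1/u = 0.958461
p = (exp((r-q)*dt) - d) / (u - d) = 0.499708
Discount per step: exp(-r*dt) = 0.996382
Stock lattice S(k, i) with i counting down-moves:
  k=0: S(0,0) = 1.1300
  k=1: S(1,0) = 1.1790; S(1,1) = 1.0831
  k=2: S(2,0) = 1.2301; S(2,1) = 1.1300; S(2,2) = 1.0381
  k=3: S(3,0) = 1.2834; S(3,1) = 1.1790; S(3,2) = 1.0831; S(3,3) = 0.9950
  k=4: S(4,0) = 1.3390; S(4,1) = 1.2301; S(4,2) = 1.1300; S(4,3) = 1.0381; S(4,4) = 0.9536
Terminal payoffs V(N, i) = max(S_T - K, 0):
  V(4,0) = 0.039000; V(4,1) = 0.000000; V(4,2) = 0.000000; V(4,3) = 0.000000; V(4,4) = 0.000000
Backward induction: V(k, i) = exp(-r*dt) * [p * V(k+1, i) + (1-p) * V(k+1, i+1)].
  V(3,0) = exp(-r*dt) * [p*0.039000 + (1-p)*0.000000] = 0.019418
  V(3,1) = exp(-r*dt) * [p*0.000000 + (1-p)*0.000000] = 0.000000
  V(3,2) = exp(-r*dt) * [p*0.000000 + (1-p)*0.000000] = 0.000000
  V(3,3) = exp(-r*dt) * [p*0.000000 + (1-p)*0.000000] = 0.000000
  V(2,0) = exp(-r*dt) * [p*0.019418 + (1-p)*0.000000] = 0.009668
  V(2,1) = exp(-r*dt) * [p*0.000000 + (1-p)*0.000000] = 0.000000
  V(2,2) = exp(-r*dt) * [p*0.000000 + (1-p)*0.000000] = 0.000000
  V(1,0) = exp(-r*dt) * [p*0.009668 + (1-p)*0.000000] = 0.004814
  V(1,1) = exp(-r*dt) * [p*0.000000 + (1-p)*0.000000] = 0.000000
  V(0,0) = exp(-r*dt) * [p*0.004814 + (1-p)*0.000000] = 0.002397

Answer: Price = V(0,0) = 0.0024


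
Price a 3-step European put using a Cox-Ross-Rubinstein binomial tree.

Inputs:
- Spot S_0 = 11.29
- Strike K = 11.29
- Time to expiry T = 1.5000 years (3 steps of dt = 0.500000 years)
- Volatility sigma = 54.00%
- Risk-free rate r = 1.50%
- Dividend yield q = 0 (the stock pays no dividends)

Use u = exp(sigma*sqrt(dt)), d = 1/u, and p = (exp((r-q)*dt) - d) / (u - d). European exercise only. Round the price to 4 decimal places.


Answer: Price = V(0,0) = 2.9971

Derivation:
dt = T/N = 0.500000
u = exp(sigma*sqrt(dt)) = 1.464974; d = 1/u = 0.682606
p = (exp((r-q)*dt) - d) / (u - d) = 0.415306
Discount per step: exp(-r*dt) = 0.992528
Stock lattice S(k, i) with i counting down-moves:
  k=0: S(0,0) = 11.2900
  k=1: S(1,0) = 16.5396; S(1,1) = 7.7066
  k=2: S(2,0) = 24.2300; S(2,1) = 11.2900; S(2,2) = 5.2606
  k=3: S(3,0) = 35.4964; S(3,1) = 16.5396; S(3,2) = 7.7066; S(3,3) = 3.5909
Terminal payoffs V(N, i) = max(K - S_T, 0):
  V(3,0) = 0.000000; V(3,1) = 0.000000; V(3,2) = 3.583380; V(3,3) = 7.699095
Backward induction: V(k, i) = exp(-r*dt) * [p * V(k+1, i) + (1-p) * V(k+1, i+1)].
  V(2,0) = exp(-r*dt) * [p*0.000000 + (1-p)*0.000000] = 0.000000
  V(2,1) = exp(-r*dt) * [p*0.000000 + (1-p)*3.583380] = 2.079525
  V(2,2) = exp(-r*dt) * [p*3.583380 + (1-p)*7.699095] = 5.945058
  V(1,0) = exp(-r*dt) * [p*0.000000 + (1-p)*2.079525] = 1.206801
  V(1,1) = exp(-r*dt) * [p*2.079525 + (1-p)*5.945058] = 4.307253
  V(0,0) = exp(-r*dt) * [p*1.206801 + (1-p)*4.307253] = 2.997054


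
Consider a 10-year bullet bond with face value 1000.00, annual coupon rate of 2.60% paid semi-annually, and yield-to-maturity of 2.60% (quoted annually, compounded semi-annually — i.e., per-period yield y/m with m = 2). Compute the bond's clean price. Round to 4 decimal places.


Coupon per period c = face * coupon_rate / m = 13.000000
Periods per year m = 2; per-period yield y/m = 0.013000
Number of cashflows N = 20
Cashflows (t years, CF_t, discount factor 1/(1+y/m)^(m*t), PV):
  t = 0.5000: CF_t = 13.000000, DF = 0.987167, PV = 12.833169
  t = 1.0000: CF_t = 13.000000, DF = 0.974498, PV = 12.668479
  t = 1.5000: CF_t = 13.000000, DF = 0.961992, PV = 12.505902
  t = 2.0000: CF_t = 13.000000, DF = 0.949647, PV = 12.345412
  t = 2.5000: CF_t = 13.000000, DF = 0.937460, PV = 12.186981
  t = 3.0000: CF_t = 13.000000, DF = 0.925429, PV = 12.030583
  t = 3.5000: CF_t = 13.000000, DF = 0.913553, PV = 11.876193
  t = 4.0000: CF_t = 13.000000, DF = 0.901829, PV = 11.723783
  t = 4.5000: CF_t = 13.000000, DF = 0.890256, PV = 11.573330
  t = 5.0000: CF_t = 13.000000, DF = 0.878831, PV = 11.424808
  t = 5.5000: CF_t = 13.000000, DF = 0.867553, PV = 11.278191
  t = 6.0000: CF_t = 13.000000, DF = 0.856420, PV = 11.133456
  t = 6.5000: CF_t = 13.000000, DF = 0.845429, PV = 10.990579
  t = 7.0000: CF_t = 13.000000, DF = 0.834580, PV = 10.849535
  t = 7.5000: CF_t = 13.000000, DF = 0.823869, PV = 10.710301
  t = 8.0000: CF_t = 13.000000, DF = 0.813296, PV = 10.572854
  t = 8.5000: CF_t = 13.000000, DF = 0.802859, PV = 10.437171
  t = 9.0000: CF_t = 13.000000, DF = 0.792556, PV = 10.303229
  t = 9.5000: CF_t = 13.000000, DF = 0.782385, PV = 10.171006
  t = 10.0000: CF_t = 1013.000000, DF = 0.772345, PV = 782.385041
Price P = sum_t PV_t = 1000.000000

Answer: Price = 1000.0000


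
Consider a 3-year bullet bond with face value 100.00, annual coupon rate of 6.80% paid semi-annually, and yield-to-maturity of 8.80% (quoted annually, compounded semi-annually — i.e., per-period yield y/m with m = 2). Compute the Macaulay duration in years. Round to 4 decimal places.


Answer: Macaulay duration = 2.7564 years

Derivation:
Coupon per period c = face * coupon_rate / m = 3.400000
Periods per year m = 2; per-period yield y/m = 0.044000
Number of cashflows N = 6
Cashflows (t years, CF_t, discount factor 1/(1+y/m)^(m*t), PV):
  t = 0.5000: CF_t = 3.400000, DF = 0.957854, PV = 3.256705
  t = 1.0000: CF_t = 3.400000, DF = 0.917485, PV = 3.119449
  t = 1.5000: CF_t = 3.400000, DF = 0.878817, PV = 2.987978
  t = 2.0000: CF_t = 3.400000, DF = 0.841779, PV = 2.862048
  t = 2.5000: CF_t = 3.400000, DF = 0.806302, PV = 2.741425
  t = 3.0000: CF_t = 103.400000, DF = 0.772320, PV = 79.857838
Price P = sum_t PV_t = 94.825443
Macaulay numerator sum_t t * PV_t:
  t * PV_t at t = 0.5000: 1.628352
  t * PV_t at t = 1.0000: 3.119449
  t * PV_t at t = 1.5000: 4.481967
  t * PV_t at t = 2.0000: 5.724096
  t * PV_t at t = 2.5000: 6.853563
  t * PV_t at t = 3.0000: 239.573513
Macaulay duration D = (sum_t t * PV_t) / P = 261.380942 / 94.825443 = 2.756443


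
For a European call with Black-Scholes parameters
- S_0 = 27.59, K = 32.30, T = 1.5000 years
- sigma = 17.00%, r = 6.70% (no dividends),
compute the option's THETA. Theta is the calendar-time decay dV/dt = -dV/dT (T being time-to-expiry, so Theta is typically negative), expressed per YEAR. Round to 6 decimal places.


d1 = -0.1702099607; d2 = -0.3784165889
phi(d1) = 0.3932049709; exp(-qT) = 1.0000000000; exp(-rT) = 0.9043851124
Theta = -S*exp(-qT)*phi(d1)*sigma/(2*sqrt(T)) - r*K*exp(-rT)*N(d2) + q*S*exp(-qT)*N(d1)
N(d1) = 0.4324225092; N(d2) = 0.3525605734; sqrt(T) = 1.2247448714
Term 1 = -27.5900 * 1.0000000000 * 0.3932049709 * 0.1700 / (2 * 1.2247448714) = -0.7529116137
Term 2 = -0.0670 * 32.3000 * 0.9043851124 * 0.3525605734 = -0.6900244402
Term 3 = 0 (no dividend yield, q = 0)
Theta = -0.7529116137 + (-0.6900244402) + (0.0000000000) = -1.442936

Answer: Theta = -1.442936


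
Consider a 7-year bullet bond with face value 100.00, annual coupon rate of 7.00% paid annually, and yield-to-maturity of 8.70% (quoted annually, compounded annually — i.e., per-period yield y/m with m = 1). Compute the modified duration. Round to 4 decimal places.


Coupon per period c = face * coupon_rate / m = 7.000000
Periods per year m = 1; per-period yield y/m = 0.087000
Number of cashflows N = 7
Cashflows (t years, CF_t, discount factor 1/(1+y/m)^(m*t), PV):
  t = 1.0000: CF_t = 7.000000, DF = 0.919963, PV = 6.439742
  t = 2.0000: CF_t = 7.000000, DF = 0.846332, PV = 5.924326
  t = 3.0000: CF_t = 7.000000, DF = 0.778595, PV = 5.450162
  t = 4.0000: CF_t = 7.000000, DF = 0.716278, PV = 5.013948
  t = 5.0000: CF_t = 7.000000, DF = 0.658950, PV = 4.612648
  t = 6.0000: CF_t = 7.000000, DF = 0.606209, PV = 4.243466
  t = 7.0000: CF_t = 107.000000, DF = 0.557690, PV = 59.672876
Price P = sum_t PV_t = 91.357169
First compute Macaulay numerator sum_t t * PV_t:
  t * PV_t at t = 1.0000: 6.439742
  t * PV_t at t = 2.0000: 11.848652
  t * PV_t at t = 3.0000: 16.350486
  t * PV_t at t = 4.0000: 20.055794
  t * PV_t at t = 5.0000: 23.063240
  t * PV_t at t = 6.0000: 25.460799
  t * PV_t at t = 7.0000: 417.710131
Macaulay duration D = 520.928845 / 91.357169 = 5.702112
Modified duration = D / (1 + y/m) = 5.702112 / (1 + 0.087000) = 5.245734

Answer: Modified duration = 5.2457


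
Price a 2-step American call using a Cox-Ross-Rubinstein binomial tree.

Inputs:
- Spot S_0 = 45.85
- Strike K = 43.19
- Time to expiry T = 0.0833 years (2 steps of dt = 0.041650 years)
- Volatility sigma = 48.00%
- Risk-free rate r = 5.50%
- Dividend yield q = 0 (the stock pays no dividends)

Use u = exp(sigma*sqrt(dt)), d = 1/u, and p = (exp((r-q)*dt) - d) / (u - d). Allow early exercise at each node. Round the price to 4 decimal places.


Answer: Price = V(0,0) = 4.2964

Derivation:
dt = T/N = 0.041650
u = exp(sigma*sqrt(dt)) = 1.102919; d = 1/u = 0.906685
p = (exp((r-q)*dt) - d) / (u - d) = 0.487217
Discount per step: exp(-r*dt) = 0.997712
Stock lattice S(k, i) with i counting down-moves:
  k=0: S(0,0) = 45.8500
  k=1: S(1,0) = 50.5688; S(1,1) = 41.5715
  k=2: S(2,0) = 55.7733; S(2,1) = 45.8500; S(2,2) = 37.6923
Terminal payoffs V(N, i) = max(S_T - K, 0):
  V(2,0) = 12.583296; V(2,1) = 2.660000; V(2,2) = 0.000000
Backward induction: V(k, i) = exp(-r*dt) * [p * V(k+1, i) + (1-p) * V(k+1, i+1)]; then take max(V_cont, immediate exercise) for American.
  V(1,0) = exp(-r*dt) * [p*12.583296 + (1-p)*2.660000] = 7.477645; exercise = 7.378820; V(1,0) = max -> 7.477645
  V(1,1) = exp(-r*dt) * [p*2.660000 + (1-p)*0.000000] = 1.293031; exercise = 0.000000; V(1,1) = max -> 1.293031
  V(0,0) = exp(-r*dt) * [p*7.477645 + (1-p)*1.293031] = 4.296424; exercise = 2.660000; V(0,0) = max -> 4.296424


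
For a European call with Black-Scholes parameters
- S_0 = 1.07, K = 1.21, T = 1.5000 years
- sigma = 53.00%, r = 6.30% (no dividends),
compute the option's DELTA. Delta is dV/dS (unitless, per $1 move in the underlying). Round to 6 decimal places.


d1 = 0.2807104290; d2 = -0.3684043529
phi(d1) = 0.3835298959; exp(-qT) = 1.0000000000; exp(-rT) = 0.9098277346
N(d1) = 0.6105337455
Delta = exp(-qT) * N(d1) = 1.0000000000 * 0.6105337455 = 0.610534

Answer: Delta = 0.610534


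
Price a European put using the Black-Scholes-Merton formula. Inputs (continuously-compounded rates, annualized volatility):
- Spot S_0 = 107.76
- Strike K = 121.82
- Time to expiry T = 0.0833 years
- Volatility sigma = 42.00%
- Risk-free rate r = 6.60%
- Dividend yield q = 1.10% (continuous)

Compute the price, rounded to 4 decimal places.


d1 = (ln(S/K) + (r - q + 0.5*sigma^2) * T) / (sigma * sqrt(T)) = -0.91329886
d2 = d1 - sigma * sqrt(T) = -1.03451816
exp(-rT) = 0.99451729; exp(-qT) = 0.99908412
P = K * exp(-rT) * N(-d2) - S_0 * exp(-qT) * N(-d1)
N(-d1) = 0.81945731; N(-d2) = 0.84955301
P = 121.8200 * 0.99451729 * 0.84955301 - 107.7600 * 0.99908412 * 0.81945731 = 14.7013

Answer: Price = 14.7013


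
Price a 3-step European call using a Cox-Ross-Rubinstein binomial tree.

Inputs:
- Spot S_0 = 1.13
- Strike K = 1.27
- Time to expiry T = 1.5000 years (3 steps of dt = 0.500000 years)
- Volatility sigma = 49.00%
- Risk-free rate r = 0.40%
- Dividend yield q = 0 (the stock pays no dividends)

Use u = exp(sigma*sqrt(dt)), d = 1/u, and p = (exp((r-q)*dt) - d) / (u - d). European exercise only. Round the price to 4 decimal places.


dt = T/N = 0.500000
u = exp(sigma*sqrt(dt)) = 1.414084; d = 1/u = 0.707171
p = (exp((r-q)*dt) - d) / (u - d) = 0.417068
Discount per step: exp(-r*dt) = 0.998002
Stock lattice S(k, i) with i counting down-moves:
  k=0: S(0,0) = 1.1300
  k=1: S(1,0) = 1.5979; S(1,1) = 0.7991
  k=2: S(2,0) = 2.2596; S(2,1) = 1.1300; S(2,2) = 0.5651
  k=3: S(3,0) = 3.1952; S(3,1) = 1.5979; S(3,2) = 0.7991; S(3,3) = 0.3996
Terminal payoffs V(N, i) = max(S_T - K, 0):
  V(3,0) = 1.925248; V(3,1) = 0.327915; V(3,2) = 0.000000; V(3,3) = 0.000000
Backward induction: V(k, i) = exp(-r*dt) * [p * V(k+1, i) + (1-p) * V(k+1, i+1)].
  V(2,0) = exp(-r*dt) * [p*1.925248 + (1-p)*0.327915] = 0.992125
  V(2,1) = exp(-r*dt) * [p*0.327915 + (1-p)*0.000000] = 0.136490
  V(2,2) = exp(-r*dt) * [p*0.000000 + (1-p)*0.000000] = 0.000000
  V(1,0) = exp(-r*dt) * [p*0.992125 + (1-p)*0.136490] = 0.492362
  V(1,1) = exp(-r*dt) * [p*0.136490 + (1-p)*0.000000] = 0.056812
  V(0,0) = exp(-r*dt) * [p*0.492362 + (1-p)*0.056812] = 0.237989

Answer: Price = V(0,0) = 0.2380


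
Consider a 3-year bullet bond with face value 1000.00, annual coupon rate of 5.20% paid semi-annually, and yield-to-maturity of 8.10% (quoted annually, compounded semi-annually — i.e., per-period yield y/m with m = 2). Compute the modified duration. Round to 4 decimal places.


Answer: Modified duration = 2.6981

Derivation:
Coupon per period c = face * coupon_rate / m = 26.000000
Periods per year m = 2; per-period yield y/m = 0.040500
Number of cashflows N = 6
Cashflows (t years, CF_t, discount factor 1/(1+y/m)^(m*t), PV):
  t = 0.5000: CF_t = 26.000000, DF = 0.961076, PV = 24.987987
  t = 1.0000: CF_t = 26.000000, DF = 0.923668, PV = 24.015364
  t = 1.5000: CF_t = 26.000000, DF = 0.887715, PV = 23.080600
  t = 2.0000: CF_t = 26.000000, DF = 0.853162, PV = 22.182220
  t = 2.5000: CF_t = 26.000000, DF = 0.819954, PV = 21.318808
  t = 3.0000: CF_t = 1026.000000, DF = 0.788039, PV = 808.527607
Price P = sum_t PV_t = 924.112586
First compute Macaulay numerator sum_t t * PV_t:
  t * PV_t at t = 0.5000: 12.493993
  t * PV_t at t = 1.0000: 24.015364
  t * PV_t at t = 1.5000: 34.620900
  t * PV_t at t = 2.0000: 44.364440
  t * PV_t at t = 2.5000: 53.297021
  t * PV_t at t = 3.0000: 2425.582822
Macaulay duration D = 2594.374540 / 924.112586 = 2.807423
Modified duration = D / (1 + y/m) = 2.807423 / (1 + 0.040500) = 2.698148


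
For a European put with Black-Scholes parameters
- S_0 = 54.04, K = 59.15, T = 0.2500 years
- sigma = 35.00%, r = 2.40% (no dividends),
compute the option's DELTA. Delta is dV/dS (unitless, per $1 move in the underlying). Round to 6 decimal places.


Answer: Delta = -0.653398

Derivation:
d1 = -0.3945118705; d2 = -0.5695118705
phi(d1) = 0.3690739158; exp(-qT) = 1.0000000000; exp(-rT) = 0.9940179641
N(-d1) = 0.6533984175
Delta = -exp(-qT) * N(-d1) = -1.0000000000 * 0.6533984175 = -0.653398


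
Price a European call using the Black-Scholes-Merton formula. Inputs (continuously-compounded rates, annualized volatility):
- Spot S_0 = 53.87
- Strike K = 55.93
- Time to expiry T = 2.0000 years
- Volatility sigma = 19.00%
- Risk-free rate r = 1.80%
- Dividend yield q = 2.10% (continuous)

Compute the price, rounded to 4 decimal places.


Answer: Price = 4.5677

Derivation:
d1 = (ln(S/K) + (r - q + 0.5*sigma^2) * T) / (sigma * sqrt(T)) = -0.02764107
d2 = d1 - sigma * sqrt(T) = -0.29634165
exp(-rT) = 0.96464029; exp(-qT) = 0.95886978
C = S_0 * exp(-qT) * N(d1) - K * exp(-rT) * N(d2)
N(d1) = 0.48897421; N(d2) = 0.38348459
C = 53.8700 * 0.95886978 * 0.48897421 - 55.9300 * 0.96464029 * 0.38348459 = 4.5677


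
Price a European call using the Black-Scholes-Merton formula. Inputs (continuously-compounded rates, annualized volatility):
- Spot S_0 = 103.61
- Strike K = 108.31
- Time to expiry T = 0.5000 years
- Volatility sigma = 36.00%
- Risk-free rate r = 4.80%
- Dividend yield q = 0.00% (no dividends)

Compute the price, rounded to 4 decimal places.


d1 = (ln(S/K) + (r - q + 0.5*sigma^2) * T) / (sigma * sqrt(T)) = 0.04728330
d2 = d1 - sigma * sqrt(T) = -0.20727514
exp(-rT) = 0.97628571; exp(-qT) = 1.00000000
C = S_0 * exp(-qT) * N(d1) - K * exp(-rT) * N(d2)
N(d1) = 0.51885628; N(d2) = 0.41789750
C = 103.6100 * 1.00000000 * 0.51885628 - 108.3100 * 0.97628571 * 0.41789750 = 9.5696

Answer: Price = 9.5696


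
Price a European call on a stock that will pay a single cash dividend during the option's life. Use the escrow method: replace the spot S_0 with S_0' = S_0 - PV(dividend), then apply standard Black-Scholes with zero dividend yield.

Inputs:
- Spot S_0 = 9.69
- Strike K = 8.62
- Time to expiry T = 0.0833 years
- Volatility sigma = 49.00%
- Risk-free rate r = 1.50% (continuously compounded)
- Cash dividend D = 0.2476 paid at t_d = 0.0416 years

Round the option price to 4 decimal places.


Answer: Price = 1.0301

Derivation:
PV(D) = D * exp(-r * t_d) = 0.2476 * 0.99937619 = 0.24744555
S_0' = S_0 - PV(D) = 9.6900 - 0.24744555 = 9.44255445
d1 = (ln(S_0'/K) + (r + sigma^2/2)*T) / (sigma*sqrt(T)) = 0.72400860
d2 = d1 - sigma*sqrt(T) = 0.58258608
exp(-rT) = 0.99875128
N(d1) = 0.76546977; N(d2) = 0.71991401
C = S_0' * N(d1) - K * exp(-rT) * N(d2) = 9.44255445 * 0.76546977 - 8.6200 * 0.99875128 * 0.71991401 = 1.0301


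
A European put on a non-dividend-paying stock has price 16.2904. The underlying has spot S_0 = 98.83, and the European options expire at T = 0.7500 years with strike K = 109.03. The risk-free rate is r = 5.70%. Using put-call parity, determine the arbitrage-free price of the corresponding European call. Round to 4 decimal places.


Put-call parity: C - P = S_0 * exp(-qT) - K * exp(-rT).
S_0 * exp(-qT) = 98.8300 * 1.00000000 = 98.83000000
K * exp(-rT) = 109.0300 * 0.95815090 = 104.46719239
C = P + S*exp(-qT) - K*exp(-rT)
C = 16.2904 + 98.83000000 - 104.46719239 = 10.6532

Answer: Call price = 10.6532


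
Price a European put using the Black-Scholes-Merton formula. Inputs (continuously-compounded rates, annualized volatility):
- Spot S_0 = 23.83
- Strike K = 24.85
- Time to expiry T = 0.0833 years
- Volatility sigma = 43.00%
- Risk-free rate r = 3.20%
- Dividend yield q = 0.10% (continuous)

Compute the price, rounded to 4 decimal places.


d1 = (ln(S/K) + (r - q + 0.5*sigma^2) * T) / (sigma * sqrt(T)) = -0.25485641
d2 = d1 - sigma * sqrt(T) = -0.37896189
exp(-rT) = 0.99733795; exp(-qT) = 0.99991670
P = K * exp(-rT) * N(-d2) - S_0 * exp(-qT) * N(-d1)
N(-d1) = 0.60058300; N(-d2) = 0.64764192
P = 24.8500 * 0.99733795 * 0.64764192 - 23.8300 * 0.99991670 * 0.60058300 = 1.7404

Answer: Price = 1.7404


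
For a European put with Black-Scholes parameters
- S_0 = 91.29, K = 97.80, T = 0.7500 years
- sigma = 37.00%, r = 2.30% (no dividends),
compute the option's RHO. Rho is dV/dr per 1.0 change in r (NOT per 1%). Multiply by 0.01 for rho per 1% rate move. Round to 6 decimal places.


d1 = -0.0009232126; d2 = -0.3213526120
phi(d1) = 0.3989421104; exp(-qT) = 1.0000000000; exp(-rT) = 0.9828979294
N(-d2) = 0.6260284049
Rho = -K*T*exp(-rT)*N(-d2) = -97.8000 * 0.7500 * 0.9828979294 * 0.6260284049 = -45.133870

Answer: Rho = -45.133870


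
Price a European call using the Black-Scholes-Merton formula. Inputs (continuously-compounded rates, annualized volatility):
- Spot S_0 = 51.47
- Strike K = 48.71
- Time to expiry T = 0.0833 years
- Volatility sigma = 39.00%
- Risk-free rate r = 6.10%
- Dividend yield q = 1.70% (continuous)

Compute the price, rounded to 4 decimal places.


d1 = (ln(S/K) + (r - q + 0.5*sigma^2) * T) / (sigma * sqrt(T)) = 0.57848683
d2 = d1 - sigma * sqrt(T) = 0.46592605
exp(-rT) = 0.99493159; exp(-qT) = 0.99858490
C = S_0 * exp(-qT) * N(d1) - K * exp(-rT) * N(d2)
N(d1) = 0.71853226; N(d2) = 0.67936578
C = 51.4700 * 0.99858490 * 0.71853226 - 48.7100 * 0.99493159 * 0.67936578 = 4.0063

Answer: Price = 4.0063


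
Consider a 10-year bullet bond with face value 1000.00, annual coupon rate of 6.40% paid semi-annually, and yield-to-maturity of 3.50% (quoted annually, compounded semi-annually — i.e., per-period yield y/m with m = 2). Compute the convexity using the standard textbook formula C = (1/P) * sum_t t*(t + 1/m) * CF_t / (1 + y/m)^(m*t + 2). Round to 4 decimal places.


Answer: Convexity = 72.4094

Derivation:
Coupon per period c = face * coupon_rate / m = 32.000000
Periods per year m = 2; per-period yield y/m = 0.017500
Number of cashflows N = 20
Cashflows (t years, CF_t, discount factor 1/(1+y/m)^(m*t), PV):
  t = 0.5000: CF_t = 32.000000, DF = 0.982801, PV = 31.449631
  t = 1.0000: CF_t = 32.000000, DF = 0.965898, PV = 30.908729
  t = 1.5000: CF_t = 32.000000, DF = 0.949285, PV = 30.377129
  t = 2.0000: CF_t = 32.000000, DF = 0.932959, PV = 29.854672
  t = 2.5000: CF_t = 32.000000, DF = 0.916913, PV = 29.341201
  t = 3.0000: CF_t = 32.000000, DF = 0.901143, PV = 28.836561
  t = 3.5000: CF_t = 32.000000, DF = 0.885644, PV = 28.340601
  t = 4.0000: CF_t = 32.000000, DF = 0.870412, PV = 27.853170
  t = 4.5000: CF_t = 32.000000, DF = 0.855441, PV = 27.374123
  t = 5.0000: CF_t = 32.000000, DF = 0.840729, PV = 26.903315
  t = 5.5000: CF_t = 32.000000, DF = 0.826269, PV = 26.440605
  t = 6.0000: CF_t = 32.000000, DF = 0.812058, PV = 25.985852
  t = 6.5000: CF_t = 32.000000, DF = 0.798091, PV = 25.538921
  t = 7.0000: CF_t = 32.000000, DF = 0.784365, PV = 25.099677
  t = 7.5000: CF_t = 32.000000, DF = 0.770875, PV = 24.667987
  t = 8.0000: CF_t = 32.000000, DF = 0.757616, PV = 24.243722
  t = 8.5000: CF_t = 32.000000, DF = 0.744586, PV = 23.826754
  t = 9.0000: CF_t = 32.000000, DF = 0.731780, PV = 23.416957
  t = 9.5000: CF_t = 32.000000, DF = 0.719194, PV = 23.014208
  t = 10.0000: CF_t = 1032.000000, DF = 0.706825, PV = 729.442964
Price P = sum_t PV_t = 1242.916779
Convexity numerator sum_t t*(t + 1/m) * CF_t / (1+y/m)^(m*t + 2):
  t = 0.5000: term = 15.188564
  t = 1.0000: term = 44.782008
  t = 1.5000: term = 88.023603
  t = 2.0000: term = 144.182807
  t = 2.5000: term = 212.554506
  t = 3.0000: term = 292.458289
  t = 3.5000: term = 383.237725
  t = 4.0000: term = 484.259673
  t = 4.5000: term = 594.913603
  t = 5.0000: term = 714.610935
  t = 5.5000: term = 842.784395
  t = 6.0000: term = 978.887392
  t = 6.5000: term = 1122.393406
  t = 7.0000: term = 1272.795395
  t = 7.5000: term = 1429.605217
  t = 8.0000: term = 1592.353068
  t = 8.5000: term = 1760.586930
  t = 9.0000: term = 1933.872043
  t = 9.5000: term = 2111.790383
  t = 10.0000: term = 73979.569989
Convexity = (1/P) * sum = 89998.849930 / 1242.916779 = 72.409393


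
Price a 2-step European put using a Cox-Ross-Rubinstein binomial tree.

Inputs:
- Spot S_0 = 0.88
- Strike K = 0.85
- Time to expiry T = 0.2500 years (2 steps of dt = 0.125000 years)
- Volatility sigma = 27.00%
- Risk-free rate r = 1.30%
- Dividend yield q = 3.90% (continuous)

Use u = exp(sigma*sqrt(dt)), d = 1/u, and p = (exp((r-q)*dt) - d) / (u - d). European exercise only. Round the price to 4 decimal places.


Answer: Price = V(0,0) = 0.0358

Derivation:
dt = T/N = 0.125000
u = exp(sigma*sqrt(dt)) = 1.100164; d = 1/u = 0.908955
p = (exp((r-q)*dt) - d) / (u - d) = 0.459184
Discount per step: exp(-r*dt) = 0.998376
Stock lattice S(k, i) with i counting down-moves:
  k=0: S(0,0) = 0.8800
  k=1: S(1,0) = 0.9681; S(1,1) = 0.7999
  k=2: S(2,0) = 1.0651; S(2,1) = 0.8800; S(2,2) = 0.7271
Terminal payoffs V(N, i) = max(K - S_T, 0):
  V(2,0) = 0.000000; V(2,1) = 0.000000; V(2,2) = 0.122944
Backward induction: V(k, i) = exp(-r*dt) * [p * V(k+1, i) + (1-p) * V(k+1, i+1)].
  V(1,0) = exp(-r*dt) * [p*0.000000 + (1-p)*0.000000] = 0.000000
  V(1,1) = exp(-r*dt) * [p*0.000000 + (1-p)*0.122944] = 0.066382
  V(0,0) = exp(-r*dt) * [p*0.000000 + (1-p)*0.066382] = 0.035842
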